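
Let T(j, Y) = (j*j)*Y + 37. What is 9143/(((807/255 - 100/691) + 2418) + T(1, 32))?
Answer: 537014105/146251324 ≈ 3.6719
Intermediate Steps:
T(j, Y) = 37 + Y*j**2 (T(j, Y) = j**2*Y + 37 = Y*j**2 + 37 = 37 + Y*j**2)
9143/(((807/255 - 100/691) + 2418) + T(1, 32)) = 9143/(((807/255 - 100/691) + 2418) + (37 + 32*1**2)) = 9143/(((807*(1/255) - 100*1/691) + 2418) + (37 + 32*1)) = 9143/(((269/85 - 100/691) + 2418) + (37 + 32)) = 9143/((177379/58735 + 2418) + 69) = 9143/(142198609/58735 + 69) = 9143/(146251324/58735) = 9143*(58735/146251324) = 537014105/146251324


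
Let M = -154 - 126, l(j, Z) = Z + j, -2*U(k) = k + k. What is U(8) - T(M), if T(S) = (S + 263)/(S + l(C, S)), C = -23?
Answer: -4681/583 ≈ -8.0292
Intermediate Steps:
U(k) = -k (U(k) = -(k + k)/2 = -k)
M = -280
T(S) = (263 + S)/(-23 + 2*S) (T(S) = (S + 263)/(S + (S - 23)) = (263 + S)/(S + (-23 + S)) = (263 + S)/(-23 + 2*S))
U(8) - T(M) = -1*8 - (263 - 280)/(-23 + 2*(-280)) = -8 - (-17)/(-23 - 560) = -8 - (-17)/(-583) = -8 - (-1)*(-17)/583 = -8 - 1*17/583 = -8 - 17/583 = -4681/583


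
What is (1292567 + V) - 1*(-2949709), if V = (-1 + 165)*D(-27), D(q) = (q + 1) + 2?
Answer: 4238340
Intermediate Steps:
D(q) = 3 + q (D(q) = (1 + q) + 2 = 3 + q)
V = -3936 (V = (-1 + 165)*(3 - 27) = 164*(-24) = -3936)
(1292567 + V) - 1*(-2949709) = (1292567 - 3936) - 1*(-2949709) = 1288631 + 2949709 = 4238340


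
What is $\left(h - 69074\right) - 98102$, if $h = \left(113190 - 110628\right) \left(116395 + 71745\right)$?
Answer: $481847504$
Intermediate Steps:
$h = 482014680$ ($h = 2562 \cdot 188140 = 482014680$)
$\left(h - 69074\right) - 98102 = \left(482014680 - 69074\right) - 98102 = 481945606 - 98102 = 481847504$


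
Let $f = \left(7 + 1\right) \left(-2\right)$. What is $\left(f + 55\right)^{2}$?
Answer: $1521$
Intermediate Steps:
$f = -16$ ($f = 8 \left(-2\right) = -16$)
$\left(f + 55\right)^{2} = \left(-16 + 55\right)^{2} = 39^{2} = 1521$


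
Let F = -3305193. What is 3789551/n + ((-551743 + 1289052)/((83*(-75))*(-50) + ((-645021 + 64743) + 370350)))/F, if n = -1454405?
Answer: -1269079127193685591/487063894472168130 ≈ -2.6056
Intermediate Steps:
3789551/n + ((-551743 + 1289052)/((83*(-75))*(-50) + ((-645021 + 64743) + 370350)))/F = 3789551/(-1454405) + ((-551743 + 1289052)/((83*(-75))*(-50) + ((-645021 + 64743) + 370350)))/(-3305193) = 3789551*(-1/1454405) + (737309/(-6225*(-50) + (-580278 + 370350)))*(-1/3305193) = -3789551/1454405 + (737309/(311250 - 209928))*(-1/3305193) = -3789551/1454405 + (737309/101322)*(-1/3305193) = -3789551/1454405 - 737309/334888765146 = -1269079127193685591/487063894472168130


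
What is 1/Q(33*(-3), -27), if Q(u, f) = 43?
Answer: 1/43 ≈ 0.023256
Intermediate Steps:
1/Q(33*(-3), -27) = 1/43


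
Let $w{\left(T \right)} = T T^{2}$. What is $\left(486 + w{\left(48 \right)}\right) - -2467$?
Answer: $113545$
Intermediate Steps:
$w{\left(T \right)} = T^{3}$
$\left(486 + w{\left(48 \right)}\right) - -2467 = \left(486 + 48^{3}\right) - -2467 = \left(486 + 110592\right) + 2467 = 111078 + 2467 = 113545$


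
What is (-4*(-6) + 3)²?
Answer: 729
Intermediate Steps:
(-4*(-6) + 3)² = (24 + 3)² = 27² = 729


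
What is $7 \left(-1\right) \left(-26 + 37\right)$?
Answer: $-77$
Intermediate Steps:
$7 \left(-1\right) \left(-26 + 37\right) = \left(-7\right) 11 = -77$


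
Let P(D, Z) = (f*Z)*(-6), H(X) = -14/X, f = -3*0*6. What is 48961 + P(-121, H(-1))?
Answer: 48961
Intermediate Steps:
f = 0 (f = 0*6 = 0)
P(D, Z) = 0 (P(D, Z) = (0*Z)*(-6) = 0*(-6) = 0)
48961 + P(-121, H(-1)) = 48961 + 0 = 48961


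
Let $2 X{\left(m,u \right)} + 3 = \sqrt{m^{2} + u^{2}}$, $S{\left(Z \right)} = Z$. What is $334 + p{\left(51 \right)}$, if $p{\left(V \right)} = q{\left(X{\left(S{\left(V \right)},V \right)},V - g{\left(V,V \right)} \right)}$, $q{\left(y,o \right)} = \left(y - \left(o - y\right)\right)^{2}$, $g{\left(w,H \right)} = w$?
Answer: $5545 - 306 \sqrt{2} \approx 5112.3$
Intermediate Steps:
$X{\left(m,u \right)} = - \frac{3}{2} + \frac{\sqrt{m^{2} + u^{2}}}{2}$
$q{\left(y,o \right)} = \left(- o + 2 y\right)^{2}$
$p{\left(V \right)} = \left(3 - \sqrt{2} \sqrt{V^{2}}\right)^{2}$ ($p{\left(V \right)} = \left(\left(V - V\right) - 2 \left(- \frac{3}{2} + \frac{\sqrt{V^{2} + V^{2}}}{2}\right)\right)^{2} = \left(0 - 2 \left(- \frac{3}{2} + \frac{\sqrt{2 V^{2}}}{2}\right)\right)^{2} = \left(0 - 2 \left(- \frac{3}{2} + \frac{\sqrt{2} \sqrt{V^{2}}}{2}\right)\right)^{2} = \left(0 - \left(-3 + \sqrt{2} \sqrt{V^{2}}\right)\right)^{2} = \left(3 - \sqrt{2} \sqrt{V^{2}}\right)^{2}$)
$334 + p{\left(51 \right)} = 334 + \left(3 - \sqrt{2} \sqrt{51^{2}}\right)^{2} = 334 + \left(3 - \sqrt{2} \sqrt{2601}\right)^{2} = 334 + \left(3 - \sqrt{2} \cdot 51\right)^{2} = 334 + \left(3 - 51 \sqrt{2}\right)^{2}$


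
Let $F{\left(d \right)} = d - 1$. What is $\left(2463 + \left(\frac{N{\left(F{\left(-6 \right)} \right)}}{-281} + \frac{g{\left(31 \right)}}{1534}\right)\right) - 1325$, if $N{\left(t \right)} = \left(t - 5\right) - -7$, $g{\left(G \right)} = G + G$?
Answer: $\frac{245282272}{215527} \approx 1138.1$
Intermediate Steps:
$F{\left(d \right)} = -1 + d$
$g{\left(G \right)} = 2 G$
$N{\left(t \right)} = 2 + t$ ($N{\left(t \right)} = \left(t - 5\right) + 7 = \left(-5 + t\right) + 7 = 2 + t$)
$\left(2463 + \left(\frac{N{\left(F{\left(-6 \right)} \right)}}{-281} + \frac{g{\left(31 \right)}}{1534}\right)\right) - 1325 = \left(2463 + \left(\frac{2 - 7}{-281} + \frac{2 \cdot 31}{1534}\right)\right) - 1325 = \left(2463 + \left(\left(2 - 7\right) \left(- \frac{1}{281}\right) + 62 \cdot \frac{1}{1534}\right)\right) - 1325 = \left(2463 + \left(\left(-5\right) \left(- \frac{1}{281}\right) + \frac{31}{767}\right)\right) - 1325 = \left(2463 + \left(\frac{5}{281} + \frac{31}{767}\right)\right) - 1325 = \left(2463 + \frac{12546}{215527}\right) - 1325 = \frac{530855547}{215527} - 1325 = \frac{245282272}{215527}$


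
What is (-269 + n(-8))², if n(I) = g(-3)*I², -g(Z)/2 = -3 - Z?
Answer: 72361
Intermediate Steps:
g(Z) = 6 + 2*Z (g(Z) = -2*(-3 - Z) = 6 + 2*Z)
n(I) = 0 (n(I) = (6 + 2*(-3))*I² = (6 - 6)*I² = 0*I² = 0)
(-269 + n(-8))² = (-269 + 0)² = (-269)² = 72361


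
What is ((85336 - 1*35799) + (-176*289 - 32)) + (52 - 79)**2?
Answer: -630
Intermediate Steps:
((85336 - 1*35799) + (-176*289 - 32)) + (52 - 79)**2 = ((85336 - 35799) + (-50864 - 32)) + (-27)**2 = (49537 - 50896) + 729 = -1359 + 729 = -630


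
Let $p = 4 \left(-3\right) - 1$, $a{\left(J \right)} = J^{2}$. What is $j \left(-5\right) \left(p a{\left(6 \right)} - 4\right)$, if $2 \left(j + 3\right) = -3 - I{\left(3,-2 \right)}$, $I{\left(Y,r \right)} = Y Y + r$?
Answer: $-18880$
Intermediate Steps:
$I{\left(Y,r \right)} = r + Y^{2}$ ($I{\left(Y,r \right)} = Y^{2} + r = r + Y^{2}$)
$j = -8$ ($j = -3 + \frac{-3 - \left(-2 + 3^{2}\right)}{2} = -3 + \frac{-3 - \left(-2 + 9\right)}{2} = -3 + \frac{-3 - 7}{2} = -3 + \frac{1}{2} \left(-10\right) = -3 - 5 = -8$)
$p = -13$ ($p = -12 - 1 = -13$)
$j \left(-5\right) \left(p a{\left(6 \right)} - 4\right) = \left(-8\right) \left(-5\right) \left(- 13 \cdot 6^{2} - 4\right) = 40 \left(\left(-13\right) 36 - 4\right) = 40 \left(-468 - 4\right) = 40 \left(-472\right) = -18880$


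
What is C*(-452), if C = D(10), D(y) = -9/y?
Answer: 2034/5 ≈ 406.80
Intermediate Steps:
C = -9/10 ≈ -0.90000
C*(-452) = -9/10*(-452) = 2034/5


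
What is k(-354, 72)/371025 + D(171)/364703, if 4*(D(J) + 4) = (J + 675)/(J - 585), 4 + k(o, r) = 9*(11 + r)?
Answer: 24775662893/12448881612900 ≈ 0.0019902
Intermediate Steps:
k(o, r) = 95 + 9*r (k(o, r) = -4 + 9*(11 + r) = -4 + (99 + 9*r) = 95 + 9*r)
D(J) = -4 + (675 + J)/(4*(-585 + J)) (D(J) = -4 + ((J + 675)/(J - 585))/4 = -4 + ((675 + J)/(-585 + J))/4 = -4 + (675 + J)/(4*(-585 + J)))
k(-354, 72)/371025 + D(171)/364703 = (95 + 9*72)/371025 + (15*(669 - 1*171)/(4*(-585 + 171)))/364703 = (95 + 648)*(1/371025) + ((15/4)*(669 - 171)/(-414))*(1/364703) = 743*(1/371025) + ((15/4)*(-1/414)*498)*(1/364703) = 743/371025 - 415/92*1/364703 = 743/371025 - 415/33552676 = 24775662893/12448881612900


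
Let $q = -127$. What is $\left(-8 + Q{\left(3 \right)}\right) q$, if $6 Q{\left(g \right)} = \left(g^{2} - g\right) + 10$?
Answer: $\frac{2032}{3} \approx 677.33$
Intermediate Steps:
$Q{\left(g \right)} = \frac{5}{3} - \frac{g}{6} + \frac{g^{2}}{6}$ ($Q{\left(g \right)} = \frac{\left(g^{2} - g\right) + 10}{6} = \frac{10 + g^{2} - g}{6} = \frac{5}{3} - \frac{g}{6} + \frac{g^{2}}{6}$)
$\left(-8 + Q{\left(3 \right)}\right) q = \left(-8 + \left(\frac{5}{3} - \frac{1}{2} + \frac{3^{2}}{6}\right)\right) \left(-127\right) = \left(-8 + \left(\frac{5}{3} - \frac{1}{2} + \frac{1}{6} \cdot 9\right)\right) \left(-127\right) = \left(-8 + \left(\frac{5}{3} - \frac{1}{2} + \frac{3}{2}\right)\right) \left(-127\right) = \left(-8 + \frac{8}{3}\right) \left(-127\right) = \left(- \frac{16}{3}\right) \left(-127\right) = \frac{2032}{3}$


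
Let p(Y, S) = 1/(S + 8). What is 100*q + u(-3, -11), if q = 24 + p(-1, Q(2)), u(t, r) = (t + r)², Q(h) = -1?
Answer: 18272/7 ≈ 2610.3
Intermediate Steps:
p(Y, S) = 1/(8 + S)
u(t, r) = (r + t)²
q = 169/7 (q = 24 + 1/(8 - 1) = 24 + 1/7 = 24 + ⅐ = 169/7 ≈ 24.143)
100*q + u(-3, -11) = 100*(169/7) + (-11 - 3)² = 16900/7 + (-14)² = 16900/7 + 196 = 18272/7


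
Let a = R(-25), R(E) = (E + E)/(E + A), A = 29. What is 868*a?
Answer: -10850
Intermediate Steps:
R(E) = 2*E/(29 + E) (R(E) = (E + E)/(E + 29) = (2*E)/(29 + E) = 2*E/(29 + E))
a = -25/2 (a = 2*(-25)/(29 - 25) = 2*(-25)/4 = 2*(-25)*(¼) = -25/2 ≈ -12.500)
868*a = 868*(-25/2) = -10850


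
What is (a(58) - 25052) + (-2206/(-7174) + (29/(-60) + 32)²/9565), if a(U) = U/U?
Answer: -3094117395270853/123514758000 ≈ -25051.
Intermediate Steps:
a(U) = 1
(a(58) - 25052) + (-2206/(-7174) + (29/(-60) + 32)²/9565) = (1 - 25052) + (-2206/(-7174) + (29/(-60) + 32)²/9565) = -25051 + (-2206*(-1/7174) + (29*(-1/60) + 32)²*(1/9565)) = -25051 + (1103/3587 + (-29/60 + 32)²*(1/9565)) = -25051 + (1103/3587 + (1891/60)²*(1/9565)) = -25051 + (1103/3587 + (3575881/3600)*(1/9565)) = -25051 + (1103/3587 + 3575881/34434000) = -25051 + 50807387147/123514758000 = -3094117395270853/123514758000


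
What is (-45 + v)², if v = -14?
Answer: 3481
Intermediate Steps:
(-45 + v)² = (-45 - 14)² = (-59)² = 3481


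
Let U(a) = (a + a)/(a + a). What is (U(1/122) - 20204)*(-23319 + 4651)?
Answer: 377149604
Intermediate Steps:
U(a) = 1 (U(a) = (2*a)/((2*a)) = (2*a)*(1/(2*a)) = 1)
(U(1/122) - 20204)*(-23319 + 4651) = (1 - 20204)*(-23319 + 4651) = -20203*(-18668) = 377149604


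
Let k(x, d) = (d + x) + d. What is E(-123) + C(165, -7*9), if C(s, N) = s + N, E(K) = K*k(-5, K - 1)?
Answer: 31221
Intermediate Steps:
k(x, d) = x + 2*d
E(K) = K*(-7 + 2*K) (E(K) = K*(-5 + 2*(K - 1)) = K*(-5 + 2*(-1 + K)) = K*(-5 + (-2 + 2*K)) = K*(-7 + 2*K))
C(s, N) = N + s
E(-123) + C(165, -7*9) = -123*(-7 + 2*(-123)) + (-7*9 + 165) = -123*(-7 - 246) + (-63 + 165) = -123*(-253) + 102 = 31119 + 102 = 31221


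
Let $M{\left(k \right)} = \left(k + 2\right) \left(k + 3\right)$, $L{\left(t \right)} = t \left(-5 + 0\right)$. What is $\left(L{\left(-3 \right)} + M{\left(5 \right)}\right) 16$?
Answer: $1136$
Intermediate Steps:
$L{\left(t \right)} = - 5 t$ ($L{\left(t \right)} = t \left(-5\right) = - 5 t$)
$M{\left(k \right)} = \left(2 + k\right) \left(3 + k\right)$
$\left(L{\left(-3 \right)} + M{\left(5 \right)}\right) 16 = \left(\left(-5\right) \left(-3\right) + \left(6 + 5^{2} + 5 \cdot 5\right)\right) 16 = \left(15 + \left(6 + 25 + 25\right)\right) 16 = \left(15 + 56\right) 16 = 71 \cdot 16 = 1136$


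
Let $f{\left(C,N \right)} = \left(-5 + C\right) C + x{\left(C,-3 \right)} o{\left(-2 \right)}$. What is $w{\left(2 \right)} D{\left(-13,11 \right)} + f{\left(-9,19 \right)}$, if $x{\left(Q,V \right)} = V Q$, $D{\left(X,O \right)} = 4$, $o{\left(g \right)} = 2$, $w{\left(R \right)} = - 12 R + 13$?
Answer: $136$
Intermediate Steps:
$w{\left(R \right)} = 13 - 12 R$
$x{\left(Q,V \right)} = Q V$
$f{\left(C,N \right)} = - 6 C + C \left(-5 + C\right)$ ($f{\left(C,N \right)} = \left(-5 + C\right) C + C \left(-3\right) 2 = C \left(-5 + C\right) + - 3 C 2 = C \left(-5 + C\right) - 6 C = - 6 C + C \left(-5 + C\right)$)
$w{\left(2 \right)} D{\left(-13,11 \right)} + f{\left(-9,19 \right)} = \left(13 - 24\right) 4 - 9 \left(-11 - 9\right) = \left(13 - 24\right) 4 - -180 = \left(-11\right) 4 + 180 = -44 + 180 = 136$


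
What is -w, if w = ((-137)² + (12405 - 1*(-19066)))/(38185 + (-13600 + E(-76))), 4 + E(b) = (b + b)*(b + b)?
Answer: -10048/9537 ≈ -1.0536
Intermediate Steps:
E(b) = -4 + 4*b² (E(b) = -4 + (b + b)*(b + b) = -4 + (2*b)*(2*b) = -4 + 4*b²)
w = 10048/9537 (w = ((-137)² + (12405 - 1*(-19066)))/(38185 + (-13600 + (-4 + 4*(-76)²))) = (18769 + (12405 + 19066))/(38185 + (-13600 + (-4 + 4*5776))) = (18769 + 31471)/(38185 + (-13600 + (-4 + 23104))) = 50240/(38185 + (-13600 + 23100)) = 50240/(38185 + 9500) = 50240/47685 = 50240*(1/47685) = 10048/9537 ≈ 1.0536)
-w = -1*10048/9537 = -10048/9537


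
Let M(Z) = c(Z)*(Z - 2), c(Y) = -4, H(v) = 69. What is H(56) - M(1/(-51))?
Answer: 3107/51 ≈ 60.922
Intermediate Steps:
M(Z) = 8 - 4*Z (M(Z) = -4*(Z - 2) = -4*(-2 + Z) = 8 - 4*Z)
H(56) - M(1/(-51)) = 69 - (8 - 4/(-51)) = 69 - (8 - 4*(-1/51)) = 69 - (8 + 4/51) = 69 - 1*412/51 = 69 - 412/51 = 3107/51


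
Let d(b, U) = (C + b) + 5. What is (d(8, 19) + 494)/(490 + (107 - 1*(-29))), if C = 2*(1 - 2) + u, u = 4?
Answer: 509/626 ≈ 0.81310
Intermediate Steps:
C = 2 (C = 2*(1 - 2) + 4 = 2*(-1) + 4 = -2 + 4 = 2)
d(b, U) = 7 + b (d(b, U) = (2 + b) + 5 = 7 + b)
(d(8, 19) + 494)/(490 + (107 - 1*(-29))) = ((7 + 8) + 494)/(490 + (107 - 1*(-29))) = (15 + 494)/(490 + (107 + 29)) = 509/(490 + 136) = 509/626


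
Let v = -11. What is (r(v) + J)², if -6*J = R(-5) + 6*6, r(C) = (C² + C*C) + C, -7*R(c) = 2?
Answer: 22335076/441 ≈ 50646.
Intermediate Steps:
R(c) = -2/7 (R(c) = -⅐*2 = -2/7)
r(C) = C + 2*C² (r(C) = (C² + C²) + C = 2*C² + C = C + 2*C²)
J = -125/21 (J = -(-2/7 + 6*6)/6 = -(-2/7 + 36)/6 = -⅙*250/7 = -125/21 ≈ -5.9524)
(r(v) + J)² = (-11*(1 + 2*(-11)) - 125/21)² = (-11*(1 - 22) - 125/21)² = (-11*(-21) - 125/21)² = (231 - 125/21)² = (4726/21)² = 22335076/441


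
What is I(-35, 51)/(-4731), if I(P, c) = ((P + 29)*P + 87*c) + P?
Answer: -4612/4731 ≈ -0.97485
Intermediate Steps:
I(P, c) = P + 87*c + P*(29 + P) (I(P, c) = ((29 + P)*P + 87*c) + P = (P*(29 + P) + 87*c) + P = (87*c + P*(29 + P)) + P = P + 87*c + P*(29 + P))
I(-35, 51)/(-4731) = ((-35)² + 30*(-35) + 87*51)/(-4731) = (1225 - 1050 + 4437)*(-1/4731) = 4612*(-1/4731) = -4612/4731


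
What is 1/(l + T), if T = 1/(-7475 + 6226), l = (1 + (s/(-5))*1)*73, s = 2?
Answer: 6245/273526 ≈ 0.022831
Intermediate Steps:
l = 219/5 (l = (1 + (2/(-5))*1)*73 = (1 + (2*(-⅕))*1)*73 = (1 - ⅖*1)*73 = (1 - ⅖)*73 = (⅗)*73 = 219/5 ≈ 43.800)
T = -1/1249 (T = 1/(-1249) = -1/1249 ≈ -0.00080064)
1/(l + T) = 1/(219/5 - 1/1249) = 1/(273526/6245) = 6245/273526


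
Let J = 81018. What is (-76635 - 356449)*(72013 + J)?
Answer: -66275277604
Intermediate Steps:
(-76635 - 356449)*(72013 + J) = (-76635 - 356449)*(72013 + 81018) = -433084*153031 = -66275277604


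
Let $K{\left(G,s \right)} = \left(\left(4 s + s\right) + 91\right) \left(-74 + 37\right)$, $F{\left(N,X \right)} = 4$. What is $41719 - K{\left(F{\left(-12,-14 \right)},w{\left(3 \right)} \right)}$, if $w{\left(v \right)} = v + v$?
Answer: $46196$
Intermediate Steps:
$w{\left(v \right)} = 2 v$
$K{\left(G,s \right)} = -3367 - 185 s$ ($K{\left(G,s \right)} = \left(5 s + 91\right) \left(-37\right) = \left(91 + 5 s\right) \left(-37\right) = -3367 - 185 s$)
$41719 - K{\left(F{\left(-12,-14 \right)},w{\left(3 \right)} \right)} = 41719 - \left(-3367 - 185 \cdot 2 \cdot 3\right) = 41719 - \left(-3367 - 1110\right) = 41719 - -4477 = 41719 + 4477 = 46196$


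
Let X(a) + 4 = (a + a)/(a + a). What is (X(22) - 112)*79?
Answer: -9085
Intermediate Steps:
X(a) = -3 (X(a) = -4 + (a + a)/(a + a) = -4 + (2*a)/((2*a)) = -4 + (2*a)*(1/(2*a)) = -4 + 1 = -3)
(X(22) - 112)*79 = (-3 - 112)*79 = -115*79 = -9085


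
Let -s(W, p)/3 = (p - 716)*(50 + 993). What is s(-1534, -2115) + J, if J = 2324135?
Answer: 11182334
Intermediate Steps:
s(W, p) = 2240364 - 3129*p (s(W, p) = -3*(p - 716)*(50 + 993) = -3*(-716 + p)*1043 = -3*(-746788 + 1043*p) = 2240364 - 3129*p)
s(-1534, -2115) + J = (2240364 - 3129*(-2115)) + 2324135 = (2240364 + 6617835) + 2324135 = 8858199 + 2324135 = 11182334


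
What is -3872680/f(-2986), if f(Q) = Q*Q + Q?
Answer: -387268/891321 ≈ -0.43449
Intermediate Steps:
f(Q) = Q + Q² (f(Q) = Q² + Q = Q + Q²)
-3872680/f(-2986) = -3872680*(-1/(2986*(1 - 2986))) = -3872680/((-2986*(-2985))) = -3872680/8913210 = -3872680*1/8913210 = -387268/891321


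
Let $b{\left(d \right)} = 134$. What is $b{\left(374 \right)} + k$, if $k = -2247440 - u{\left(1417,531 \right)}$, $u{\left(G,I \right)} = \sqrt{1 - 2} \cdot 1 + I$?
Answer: $-2247837 - i \approx -2.2478 \cdot 10^{6} - 1.0 i$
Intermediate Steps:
$u{\left(G,I \right)} = i + I$ ($u{\left(G,I \right)} = \sqrt{-1} \cdot 1 + I = i 1 + I = i + I$)
$k = -2247971 - i$ ($k = -2247440 - \left(i + 531\right) = -2247440 - \left(531 + i\right) = -2247971 - i \approx -2.248 \cdot 10^{6} - 1.0 i$)
$b{\left(374 \right)} + k = 134 - \left(2247971 + i\right) = -2247837 - i$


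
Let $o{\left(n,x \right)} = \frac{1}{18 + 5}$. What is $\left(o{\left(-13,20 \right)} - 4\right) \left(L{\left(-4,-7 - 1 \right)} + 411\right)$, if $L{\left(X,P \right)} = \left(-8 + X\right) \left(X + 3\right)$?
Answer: $- \frac{38493}{23} \approx -1673.6$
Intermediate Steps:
$o{\left(n,x \right)} = \frac{1}{23}$
$L{\left(X,P \right)} = \left(-8 + X\right) \left(3 + X\right)$
$\left(o{\left(-13,20 \right)} - 4\right) \left(L{\left(-4,-7 - 1 \right)} + 411\right) = \left(\frac{1}{23} - 4\right) \left(\left(-24 + \left(-4\right)^{2} - -20\right) + 411\right) = - \frac{91 \left(\left(-24 + 16 + 20\right) + 411\right)}{23} = - \frac{91 \left(12 + 411\right)}{23} = \left(- \frac{91}{23}\right) 423 = - \frac{38493}{23}$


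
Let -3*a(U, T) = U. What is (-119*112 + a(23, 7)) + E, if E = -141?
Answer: -40430/3 ≈ -13477.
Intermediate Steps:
a(U, T) = -U/3
(-119*112 + a(23, 7)) + E = (-119*112 - ⅓*23) - 141 = (-13328 - 23/3) - 141 = -40007/3 - 141 = -40430/3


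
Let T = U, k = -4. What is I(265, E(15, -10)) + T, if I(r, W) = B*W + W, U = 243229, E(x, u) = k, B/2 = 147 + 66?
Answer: 241521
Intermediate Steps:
B = 426 (B = 2*(147 + 66) = 2*213 = 426)
E(x, u) = -4
T = 243229
I(r, W) = 427*W (I(r, W) = 426*W + W = 427*W)
I(265, E(15, -10)) + T = 427*(-4) + 243229 = -1708 + 243229 = 241521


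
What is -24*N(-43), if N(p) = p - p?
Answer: 0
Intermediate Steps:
N(p) = 0
-24*N(-43) = -24*0 = 0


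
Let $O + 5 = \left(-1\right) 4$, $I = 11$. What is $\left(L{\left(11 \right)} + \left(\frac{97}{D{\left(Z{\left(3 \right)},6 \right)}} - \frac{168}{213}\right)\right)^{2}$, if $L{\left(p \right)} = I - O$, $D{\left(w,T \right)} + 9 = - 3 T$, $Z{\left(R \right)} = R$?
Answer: $\frac{896463481}{3674889} \approx 243.94$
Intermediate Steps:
$D{\left(w,T \right)} = -9 - 3 T$
$O = -9$ ($O = -5 - 4 = -9$)
$L{\left(p \right)} = 20$ ($L{\left(p \right)} = 11 - -9 = 11 + 9 = 20$)
$\left(L{\left(11 \right)} + \left(\frac{97}{D{\left(Z{\left(3 \right)},6 \right)}} - \frac{168}{213}\right)\right)^{2} = \left(20 + \left(\frac{97}{-9 - 18} - \frac{168}{213}\right)\right)^{2} = \left(20 + \left(\frac{97}{-9 - 18} - \frac{56}{71}\right)\right)^{2} = \left(20 + \left(\frac{97}{-27} - \frac{56}{71}\right)\right)^{2} = \left(20 + \left(97 \left(- \frac{1}{27}\right) - \frac{56}{71}\right)\right)^{2} = \left(20 - \frac{8399}{1917}\right)^{2} = \left(\frac{29941}{1917}\right)^{2} = \frac{896463481}{3674889}$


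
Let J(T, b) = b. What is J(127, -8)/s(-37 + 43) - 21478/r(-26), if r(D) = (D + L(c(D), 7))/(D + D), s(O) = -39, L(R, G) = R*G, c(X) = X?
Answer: -418805/78 ≈ -5369.3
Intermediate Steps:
L(R, G) = G*R
r(D) = 4 (r(D) = (D + 7*D)/(D + D) = (8*D)/((2*D)) = (8*D)*(1/(2*D)) = 4)
J(127, -8)/s(-37 + 43) - 21478/r(-26) = -8/(-39) - 21478/4 = -8*(-1/39) - 21478*1/4 = 8/39 - 10739/2 = -418805/78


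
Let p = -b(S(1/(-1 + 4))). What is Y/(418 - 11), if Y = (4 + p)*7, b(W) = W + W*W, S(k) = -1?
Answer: 28/407 ≈ 0.068796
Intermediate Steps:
b(W) = W + W**2
p = 0 (p = -(-1)*(1 - 1) = -(-1)*0 = -1*0 = 0)
Y = 28 (Y = (4 + 0)*7 = 4*7 = 28)
Y/(418 - 11) = 28/(418 - 11) = 28/407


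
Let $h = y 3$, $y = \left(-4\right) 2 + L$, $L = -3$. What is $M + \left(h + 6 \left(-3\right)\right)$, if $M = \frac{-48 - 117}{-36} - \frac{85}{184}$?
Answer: $- \frac{25877}{552} \approx -46.879$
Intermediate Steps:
$y = -11$ ($y = \left(-4\right) 2 - 3 = -8 - 3 = -11$)
$h = -33$ ($h = \left(-11\right) 3 = -33$)
$M = \frac{2275}{552}$ ($M = \left(-165\right) \left(- \frac{1}{36}\right) - \frac{85}{184} = \frac{55}{12} - \frac{85}{184} = \frac{2275}{552} \approx 4.1214$)
$M + \left(h + 6 \left(-3\right)\right) = \frac{2275}{552} + \left(-33 + 6 \left(-3\right)\right) = \frac{2275}{552} - 51 = - \frac{25877}{552}$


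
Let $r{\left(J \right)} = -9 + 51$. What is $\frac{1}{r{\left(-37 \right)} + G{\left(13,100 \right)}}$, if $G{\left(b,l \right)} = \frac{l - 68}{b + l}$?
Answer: $\frac{113}{4778} \approx 0.02365$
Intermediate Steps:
$G{\left(b,l \right)} = \frac{-68 + l}{b + l}$ ($G{\left(b,l \right)} = \frac{l - 68}{b + l} = \frac{-68 + l}{b + l}$)
$r{\left(J \right)} = 42$
$\frac{1}{r{\left(-37 \right)} + G{\left(13,100 \right)}} = \frac{1}{42 + \frac{-68 + 100}{13 + 100}} = \frac{1}{42 + \frac{1}{113} \cdot 32} = \frac{1}{42 + \frac{32}{113}} = \frac{1}{\frac{4778}{113}} = \frac{113}{4778}$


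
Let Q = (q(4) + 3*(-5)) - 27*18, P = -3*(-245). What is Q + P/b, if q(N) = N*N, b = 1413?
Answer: -228190/471 ≈ -484.48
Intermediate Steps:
q(N) = N²
P = 735
Q = -485 (Q = (4² + 3*(-5)) - 27*18 = (16 - 15) - 486 = 1 - 486 = -485)
Q + P/b = -485 + 735/1413 = -485 + 735*(1/1413) = -485 + 245/471 = -228190/471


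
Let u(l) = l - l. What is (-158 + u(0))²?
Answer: 24964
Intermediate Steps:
u(l) = 0
(-158 + u(0))² = (-158 + 0)² = (-158)² = 24964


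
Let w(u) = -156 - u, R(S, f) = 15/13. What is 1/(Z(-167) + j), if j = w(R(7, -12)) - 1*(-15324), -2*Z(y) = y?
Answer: 26/396509 ≈ 6.5572e-5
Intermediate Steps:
Z(y) = -y/2
R(S, f) = 15/13 (R(S, f) = 15*(1/13) = 15/13)
j = 197169/13 (j = (-156 - 1*15/13) - 1*(-15324) = (-156 - 15/13) + 15324 = -2043/13 + 15324 = 197169/13 ≈ 15167.)
1/(Z(-167) + j) = 1/(-½*(-167) + 197169/13) = 1/(167/2 + 197169/13) = 1/(396509/26) = 26/396509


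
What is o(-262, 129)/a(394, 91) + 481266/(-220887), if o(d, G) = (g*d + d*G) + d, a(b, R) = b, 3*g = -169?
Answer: -247382509/4834971 ≈ -51.165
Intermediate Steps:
g = -169/3 (g = (1/3)*(-169) = -169/3 ≈ -56.333)
o(d, G) = -166*d/3 + G*d (o(d, G) = (-169*d/3 + d*G) + d = (-169*d/3 + G*d) + d = -166*d/3 + G*d)
o(-262, 129)/a(394, 91) + 481266/(-220887) = ((1/3)*(-262)*(-166 + 3*129))/394 + 481266/(-220887) = ((1/3)*(-262)*(-166 + 387))*(1/394) + 481266*(-1/220887) = ((1/3)*(-262)*221)*(1/394) - 53474/24543 = -57902/3*1/394 - 53474/24543 = -28951/591 - 53474/24543 = -247382509/4834971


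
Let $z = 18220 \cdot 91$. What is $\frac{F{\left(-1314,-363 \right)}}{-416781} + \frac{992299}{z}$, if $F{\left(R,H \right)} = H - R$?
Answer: $\frac{19618790119}{32906249220} \approx 0.5962$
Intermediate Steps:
$z = 1658020$
$\frac{F{\left(-1314,-363 \right)}}{-416781} + \frac{992299}{z} = \frac{-363 - -1314}{-416781} + \frac{992299}{1658020} = \left(-363 + 1314\right) \left(- \frac{1}{416781}\right) + 992299 \cdot \frac{1}{1658020} = 951 \left(- \frac{1}{416781}\right) + \frac{141757}{236860} = - \frac{317}{138927} + \frac{141757}{236860} = \frac{19618790119}{32906249220}$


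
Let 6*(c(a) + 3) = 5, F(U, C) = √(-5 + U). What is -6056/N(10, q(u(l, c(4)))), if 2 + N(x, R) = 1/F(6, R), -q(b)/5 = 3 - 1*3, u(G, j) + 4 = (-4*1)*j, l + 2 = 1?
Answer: 6056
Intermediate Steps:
l = -1 (l = -2 + 1 = -1)
c(a) = -13/6 (c(a) = -3 + (⅙)*5 = -3 + ⅚ = -13/6)
u(G, j) = -4 - 4*j (u(G, j) = -4 + (-4*1)*j = -4 - 4*j)
q(b) = 0 (q(b) = -5*(3 - 1*3) = -5*(3 - 3) = -5*0 = 0)
N(x, R) = -1 (N(x, R) = -2 + 1/(√(-5 + 6)) = -2 + 1/(√1) = -2 + 1/1 = -2 + 1 = -1)
-6056/N(10, q(u(l, c(4)))) = -6056/(-1) = -6056*(-1) = 6056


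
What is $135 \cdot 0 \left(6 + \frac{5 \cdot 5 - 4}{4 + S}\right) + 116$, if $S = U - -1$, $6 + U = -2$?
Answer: $116$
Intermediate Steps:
$U = -8$ ($U = -6 - 2 = -8$)
$S = -7$ ($S = -8 - -1 = -8 + 1 = -7$)
$135 \cdot 0 \left(6 + \frac{5 \cdot 5 - 4}{4 + S}\right) + 116 = 135 \cdot 0 \left(6 + \frac{5 \cdot 5 - 4}{4 - 7}\right) + 116 = 135 \cdot 0 \left(6 + \frac{25 - 4}{-3}\right) + 116 = 135 \cdot 0 \left(6 + 21 \left(- \frac{1}{3}\right)\right) + 116 = 135 \cdot 0 \left(6 - 7\right) + 116 = 135 \cdot 0 \left(-1\right) + 116 = 135 \cdot 0 + 116 = 0 + 116 = 116$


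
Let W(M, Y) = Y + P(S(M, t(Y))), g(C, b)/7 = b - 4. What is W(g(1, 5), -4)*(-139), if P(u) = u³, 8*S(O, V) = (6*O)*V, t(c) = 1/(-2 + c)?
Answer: 332349/512 ≈ 649.12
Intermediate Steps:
S(O, V) = 3*O*V/4 (S(O, V) = ((6*O)*V)/8 = (6*O*V)/8 = 3*O*V/4)
g(C, b) = -28 + 7*b (g(C, b) = 7*(b - 4) = 7*(-4 + b) = -28 + 7*b)
W(M, Y) = Y + 27*M³/(64*(-2 + Y)³) (W(M, Y) = Y + (3*M/(4*(-2 + Y)))³ = Y + 27*M³/(64*(-2 + Y)³))
W(g(1, 5), -4)*(-139) = (-4 + 27*(-28 + 7*5)³/(64*(-2 - 4)³))*(-139) = (-4 + (27/64)*(-28 + 35)³/(-6)³)*(-139) = (-4 + (27/64)*7³*(-1/216))*(-139) = (-4 + (27/64)*343*(-1/216))*(-139) = (-4 - 343/512)*(-139) = -2391/512*(-139) = 332349/512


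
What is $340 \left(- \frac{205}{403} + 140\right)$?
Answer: $\frac{19113100}{403} \approx 47427.0$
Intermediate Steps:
$340 \left(- \frac{205}{403} + 140\right) = 340 \cdot \frac{56215}{403} = \frac{19113100}{403}$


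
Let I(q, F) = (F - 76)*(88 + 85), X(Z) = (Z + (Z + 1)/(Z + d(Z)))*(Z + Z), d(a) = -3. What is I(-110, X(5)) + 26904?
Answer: 27596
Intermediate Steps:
X(Z) = 2*Z*(Z + (1 + Z)/(-3 + Z)) (X(Z) = (Z + (Z + 1)/(Z - 3))*(Z + Z) = (Z + (1 + Z)/(-3 + Z))*(2*Z) = 2*Z*(Z + (1 + Z)/(-3 + Z)))
I(q, F) = -13148 + 173*F (I(q, F) = (-76 + F)*173 = -13148 + 173*F)
I(-110, X(5)) + 26904 = (-13148 + 173*(2*5*(1 + 5**2 - 2*5)/(-3 + 5))) + 26904 = (-13148 + 173*(2*5*(1 + 25 - 10)/2)) + 26904 = (-13148 + 173*(2*5*(1/2)*16)) + 26904 = (-13148 + 173*80) + 26904 = (-13148 + 13840) + 26904 = 692 + 26904 = 27596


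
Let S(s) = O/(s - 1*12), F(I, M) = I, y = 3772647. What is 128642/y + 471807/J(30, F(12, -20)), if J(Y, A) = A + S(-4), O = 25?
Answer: 28479401693278/630032049 ≈ 45203.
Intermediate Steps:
S(s) = 25/(-12 + s) (S(s) = 25/(s - 1*12) = 25/(s - 12) = 25/(-12 + s))
J(Y, A) = -25/16 + A (J(Y, A) = A + 25/(-12 - 4) = A + 25/(-16) = A + 25*(-1/16) = A - 25/16 = -25/16 + A)
128642/y + 471807/J(30, F(12, -20)) = 128642/3772647 + 471807/(-25/16 + 12) = 128642*(1/3772647) + 471807/(167/16) = 128642/3772647 + 471807*(16/167) = 128642/3772647 + 7548912/167 = 28479401693278/630032049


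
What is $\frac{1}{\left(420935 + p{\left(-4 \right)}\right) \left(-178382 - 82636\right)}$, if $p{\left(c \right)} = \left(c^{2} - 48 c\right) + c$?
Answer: $- \frac{1}{109924859502} \approx -9.0971 \cdot 10^{-12}$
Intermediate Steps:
$p{\left(c \right)} = c^{2} - 47 c$
$\frac{1}{\left(420935 + p{\left(-4 \right)}\right) \left(-178382 - 82636\right)} = \frac{1}{\left(420935 - 4 \left(-47 - 4\right)\right) \left(-178382 - 82636\right)} = \frac{1}{\left(420935 - -204\right) \left(-261018\right)} = \frac{1}{\left(420935 + 204\right) \left(-261018\right)} = \frac{1}{421139 \left(-261018\right)} = \frac{1}{-109924859502} = - \frac{1}{109924859502}$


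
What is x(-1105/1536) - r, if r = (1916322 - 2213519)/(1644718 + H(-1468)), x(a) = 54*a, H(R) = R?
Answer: -8133019409/210336000 ≈ -38.667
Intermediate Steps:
r = -297197/1643250 (r = (1916322 - 2213519)/(1644718 - 1468) = -297197/1643250 ≈ -0.18086)
x(-1105/1536) - r = 54*(-1105/1536) - 1*(-297197/1643250) = 54*(-1105*1/1536) + 297197/1643250 = 54*(-1105/1536) + 297197/1643250 = -9945/256 + 297197/1643250 = -8133019409/210336000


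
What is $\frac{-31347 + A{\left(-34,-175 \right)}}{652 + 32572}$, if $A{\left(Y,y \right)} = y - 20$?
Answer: $- \frac{15771}{16612} \approx -0.94937$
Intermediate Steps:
$A{\left(Y,y \right)} = -20 + y$ ($A{\left(Y,y \right)} = y - 20 = -20 + y$)
$\frac{-31347 + A{\left(-34,-175 \right)}}{652 + 32572} = \frac{-31347 - 195}{652 + 32572} = \frac{-31347 - 195}{33224} = \left(-31542\right) \frac{1}{33224} = - \frac{15771}{16612}$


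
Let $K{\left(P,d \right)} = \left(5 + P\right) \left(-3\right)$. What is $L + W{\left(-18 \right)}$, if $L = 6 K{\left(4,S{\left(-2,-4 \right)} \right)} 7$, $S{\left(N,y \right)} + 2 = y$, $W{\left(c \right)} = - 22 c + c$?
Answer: $-756$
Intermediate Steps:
$W{\left(c \right)} = - 21 c$
$S{\left(N,y \right)} = -2 + y$
$K{\left(P,d \right)} = -15 - 3 P$
$L = -1134$ ($L = 6 \left(-15 - 12\right) 7 = 6 \left(-27\right) 7 = \left(-162\right) 7 = -1134$)
$L + W{\left(-18 \right)} = -1134 - -378 = -1134 + 378 = -756$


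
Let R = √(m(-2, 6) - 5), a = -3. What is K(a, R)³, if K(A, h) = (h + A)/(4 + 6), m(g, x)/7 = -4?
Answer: 27/100 - 3*I*√33/500 ≈ 0.27 - 0.034467*I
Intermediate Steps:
m(g, x) = -28 (m(g, x) = 7*(-4) = -28)
R = I*√33 (R = √(-28 - 5) = √(-33) = I*√33 ≈ 5.7446*I)
K(A, h) = A/10 + h/10 (K(A, h) = (A + h)/10 = (A + h)*(⅒) = A/10 + h/10)
K(a, R)³ = ((⅒)*(-3) + (I*√33)/10)³ = (-3/10 + I*√33/10)³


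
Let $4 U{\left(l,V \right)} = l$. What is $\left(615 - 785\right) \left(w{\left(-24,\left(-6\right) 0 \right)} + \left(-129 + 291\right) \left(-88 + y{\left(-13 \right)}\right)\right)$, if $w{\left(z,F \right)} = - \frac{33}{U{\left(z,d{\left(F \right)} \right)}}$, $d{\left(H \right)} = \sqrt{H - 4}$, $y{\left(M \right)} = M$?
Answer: $2780605$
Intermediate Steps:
$d{\left(H \right)} = \sqrt{-4 + H}$
$U{\left(l,V \right)} = \frac{l}{4}$
$w{\left(z,F \right)} = - \frac{132}{z}$ ($w{\left(z,F \right)} = - \frac{33}{\frac{1}{4} z} = - 33 \frac{4}{z} = - \frac{132}{z}$)
$\left(615 - 785\right) \left(w{\left(-24,\left(-6\right) 0 \right)} + \left(-129 + 291\right) \left(-88 + y{\left(-13 \right)}\right)\right) = \left(615 - 785\right) \left(- \frac{132}{-24} + \left(-129 + 291\right) \left(-88 - 13\right)\right) = \left(615 - 785\right) \left(\left(-132\right) \left(- \frac{1}{24}\right) + 162 \left(-101\right)\right) = - 170 \left(\frac{11}{2} - 16362\right) = \left(-170\right) \left(- \frac{32713}{2}\right) = 2780605$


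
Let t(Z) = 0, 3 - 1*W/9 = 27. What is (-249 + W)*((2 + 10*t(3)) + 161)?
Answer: -75795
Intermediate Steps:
W = -216 (W = 27 - 9*27 = 27 - 243 = -216)
(-249 + W)*((2 + 10*t(3)) + 161) = (-249 - 216)*((2 + 10*0) + 161) = -465*((2 + 0) + 161) = -465*(2 + 161) = -465*163 = -75795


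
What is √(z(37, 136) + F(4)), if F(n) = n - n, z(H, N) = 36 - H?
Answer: I ≈ 1.0*I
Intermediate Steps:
F(n) = 0
√(z(37, 136) + F(4)) = √((36 - 1*37) + 0) = √((36 - 37) + 0) = √(-1 + 0) = √(-1) = I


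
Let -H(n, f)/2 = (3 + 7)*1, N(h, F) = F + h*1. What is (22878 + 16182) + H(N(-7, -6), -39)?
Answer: 39040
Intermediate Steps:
N(h, F) = F + h
H(n, f) = -20 (H(n, f) = -2*(3 + 7) = -20)
(22878 + 16182) + H(N(-7, -6), -39) = (22878 + 16182) - 20 = 39060 - 20 = 39040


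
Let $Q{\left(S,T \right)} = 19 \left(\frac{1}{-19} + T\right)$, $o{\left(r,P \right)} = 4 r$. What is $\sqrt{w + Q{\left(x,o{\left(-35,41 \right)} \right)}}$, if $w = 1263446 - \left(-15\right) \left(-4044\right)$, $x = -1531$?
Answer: $5 \sqrt{48005} \approx 1095.5$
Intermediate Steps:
$Q{\left(S,T \right)} = -1 + 19 T$ ($Q{\left(S,T \right)} = 19 \left(- \frac{1}{19} + T\right) = -1 + 19 T$)
$w = 1202786$ ($w = 1263446 - 60660 = 1202786$)
$\sqrt{w + Q{\left(x,o{\left(-35,41 \right)} \right)}} = \sqrt{1202786 + \left(-1 + 19 \cdot 4 \left(-35\right)\right)} = \sqrt{1202786 + \left(-1 + 19 \left(-140\right)\right)} = \sqrt{1202786 - 2661} = \sqrt{1200125} = 5 \sqrt{48005}$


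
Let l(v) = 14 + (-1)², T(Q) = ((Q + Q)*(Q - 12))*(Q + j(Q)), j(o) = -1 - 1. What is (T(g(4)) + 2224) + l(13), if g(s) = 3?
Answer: 2185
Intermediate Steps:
j(o) = -2
T(Q) = 2*Q*(-12 + Q)*(-2 + Q) (T(Q) = ((Q + Q)*(Q - 12))*(Q - 2) = ((2*Q)*(-12 + Q))*(-2 + Q) = (2*Q*(-12 + Q))*(-2 + Q) = 2*Q*(-12 + Q)*(-2 + Q))
l(v) = 15 (l(v) = 14 + 1 = 15)
(T(g(4)) + 2224) + l(13) = (2*3*(24 + 3² - 14*3) + 2224) + 15 = (2*3*(24 + 9 - 42) + 2224) + 15 = (2*3*(-9) + 2224) + 15 = (-54 + 2224) + 15 = 2170 + 15 = 2185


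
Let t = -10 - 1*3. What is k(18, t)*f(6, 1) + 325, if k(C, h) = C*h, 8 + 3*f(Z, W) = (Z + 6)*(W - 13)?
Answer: 12181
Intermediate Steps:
f(Z, W) = -8/3 + (-13 + W)*(6 + Z)/3 (f(Z, W) = -8/3 + ((Z + 6)*(W - 13))/3 = -8/3 + ((6 + Z)*(-13 + W))/3 = -8/3 + ((-13 + W)*(6 + Z))/3 = -8/3 + (-13 + W)*(6 + Z)/3)
t = -13 (t = -10 - 3 = -13)
k(18, t)*f(6, 1) + 325 = (18*(-13))*(-86/3 + 2*1 - 13/3*6 + (1/3)*1*6) + 325 = -234*(-86/3 + 2 - 26 + 2) + 325 = -234*(-152/3) + 325 = 11856 + 325 = 12181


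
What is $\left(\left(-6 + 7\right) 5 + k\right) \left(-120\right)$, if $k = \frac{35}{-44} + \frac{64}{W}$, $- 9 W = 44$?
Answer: $\frac{11730}{11} \approx 1066.4$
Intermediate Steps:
$W = - \frac{44}{9}$ ($W = \left(- \frac{1}{9}\right) 44 = - \frac{44}{9} \approx -4.8889$)
$k = - \frac{611}{44}$ ($k = \frac{35}{-44} + \frac{64}{- \frac{44}{9}} = 35 \left(- \frac{1}{44}\right) + 64 \left(- \frac{9}{44}\right) = - \frac{35}{44} - \frac{144}{11} = - \frac{611}{44} \approx -13.886$)
$\left(\left(-6 + 7\right) 5 + k\right) \left(-120\right) = \left(\left(-6 + 7\right) 5 - \frac{611}{44}\right) \left(-120\right) = \left(1 \cdot 5 - \frac{611}{44}\right) \left(-120\right) = \left(5 - \frac{611}{44}\right) \left(-120\right) = \left(- \frac{391}{44}\right) \left(-120\right) = \frac{11730}{11}$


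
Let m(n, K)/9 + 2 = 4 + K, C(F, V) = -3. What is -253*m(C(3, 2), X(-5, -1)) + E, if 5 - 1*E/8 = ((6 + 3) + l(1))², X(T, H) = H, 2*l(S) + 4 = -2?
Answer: -2525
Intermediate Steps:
l(S) = -3 (l(S) = -2 + (½)*(-2) = -2 - 1 = -3)
m(n, K) = 18 + 9*K (m(n, K) = -18 + 9*(4 + K) = -18 + (36 + 9*K) = 18 + 9*K)
E = -248 (E = 40 - 8*((6 + 3) - 3)² = 40 - 8*(9 - 3)² = 40 - 8*6² = 40 - 8*36 = 40 - 288 = -248)
-253*m(C(3, 2), X(-5, -1)) + E = -253*(18 + 9*(-1)) - 248 = -253*(18 - 9) - 248 = -253*9 - 248 = -2277 - 248 = -2525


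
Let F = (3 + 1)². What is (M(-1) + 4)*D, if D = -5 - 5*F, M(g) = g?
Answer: -255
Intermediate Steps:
F = 16 (F = 4² = 16)
D = -85 (D = -5 - 5*16 = -5 - 80 = -85)
(M(-1) + 4)*D = (-1 + 4)*(-85) = 3*(-85) = -255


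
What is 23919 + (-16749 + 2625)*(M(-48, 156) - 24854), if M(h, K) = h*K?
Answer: 456822327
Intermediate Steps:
M(h, K) = K*h
23919 + (-16749 + 2625)*(M(-48, 156) - 24854) = 23919 + (-16749 + 2625)*(156*(-48) - 24854) = 23919 - 14124*(-7488 - 24854) = 23919 - 14124*(-32342) = 23919 + 456798408 = 456822327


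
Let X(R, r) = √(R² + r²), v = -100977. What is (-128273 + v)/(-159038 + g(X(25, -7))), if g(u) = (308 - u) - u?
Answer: 9097213125/6298802551 - 114625*√674/6298802551 ≈ 1.4438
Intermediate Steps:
g(u) = 308 - 2*u
(-128273 + v)/(-159038 + g(X(25, -7))) = (-128273 - 100977)/(-159038 + (308 - 2*√(25² + (-7)²))) = -229250/(-159038 + (308 - 2*√(625 + 49))) = -229250/(-159038 + (308 - 2*√674)) = -229250/(-158730 - 2*√674)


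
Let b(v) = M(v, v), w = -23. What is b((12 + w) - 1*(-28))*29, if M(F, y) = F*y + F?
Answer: 8874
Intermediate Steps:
M(F, y) = F + F*y
b(v) = v*(1 + v)
b((12 + w) - 1*(-28))*29 = (((12 - 23) - 1*(-28))*(1 + ((12 - 23) - 1*(-28))))*29 = ((-11 + 28)*(1 + (-11 + 28)))*29 = (17*(1 + 17))*29 = (17*18)*29 = 306*29 = 8874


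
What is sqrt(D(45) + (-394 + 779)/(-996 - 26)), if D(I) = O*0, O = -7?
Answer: I*sqrt(8030)/146 ≈ 0.61377*I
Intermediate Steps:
D(I) = 0 (D(I) = -7*0 = 0)
sqrt(D(45) + (-394 + 779)/(-996 - 26)) = sqrt(0 + (-394 + 779)/(-996 - 26)) = sqrt(0 + 385/(-1022)) = sqrt(0 + 385*(-1/1022)) = sqrt(0 - 55/146) = sqrt(-55/146) = I*sqrt(8030)/146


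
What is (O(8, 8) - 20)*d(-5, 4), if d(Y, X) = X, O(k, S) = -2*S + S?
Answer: -112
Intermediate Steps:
O(k, S) = -S
(O(8, 8) - 20)*d(-5, 4) = (-1*8 - 20)*4 = (-8 - 20)*4 = -28*4 = -112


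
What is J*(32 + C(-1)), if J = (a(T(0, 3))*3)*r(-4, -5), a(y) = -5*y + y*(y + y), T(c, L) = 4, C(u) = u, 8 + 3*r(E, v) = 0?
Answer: -2976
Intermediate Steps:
r(E, v) = -8/3 (r(E, v) = -8/3 + (⅓)*0 = -8/3 + 0 = -8/3)
a(y) = -5*y + 2*y² (a(y) = -5*y + y*(2*y) = -5*y + 2*y²)
J = -96 (J = ((4*(-5 + 2*4))*3)*(-8/3) = ((4*(-5 + 8))*3)*(-8/3) = ((4*3)*3)*(-8/3) = (12*3)*(-8/3) = 36*(-8/3) = -96)
J*(32 + C(-1)) = -96*(32 - 1) = -96*31 = -2976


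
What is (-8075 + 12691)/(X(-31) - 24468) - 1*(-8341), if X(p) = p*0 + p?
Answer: 204341543/24499 ≈ 8340.8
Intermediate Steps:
X(p) = p (X(p) = 0 + p = p)
(-8075 + 12691)/(X(-31) - 24468) - 1*(-8341) = (-8075 + 12691)/(-31 - 24468) - 1*(-8341) = 4616/(-24499) + 8341 = 4616*(-1/24499) + 8341 = -4616/24499 + 8341 = 204341543/24499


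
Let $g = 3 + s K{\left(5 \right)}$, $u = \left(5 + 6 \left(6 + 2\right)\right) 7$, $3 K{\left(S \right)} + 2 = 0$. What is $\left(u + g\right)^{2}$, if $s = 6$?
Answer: $136900$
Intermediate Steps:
$K{\left(S \right)} = - \frac{2}{3}$ ($K{\left(S \right)} = - \frac{2}{3} + \frac{1}{3} \cdot 0 = - \frac{2}{3} + 0 = - \frac{2}{3}$)
$u = 371$ ($u = \left(5 + 6 \cdot 8\right) 7 = \left(5 + 48\right) 7 = 53 \cdot 7 = 371$)
$g = -1$ ($g = 3 + 6 \left(- \frac{2}{3}\right) = 3 - 4 = -1$)
$\left(u + g\right)^{2} = \left(371 - 1\right)^{2} = 370^{2} = 136900$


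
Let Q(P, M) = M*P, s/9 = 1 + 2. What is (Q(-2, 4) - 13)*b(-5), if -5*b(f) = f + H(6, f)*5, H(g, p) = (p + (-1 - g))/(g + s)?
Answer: -315/11 ≈ -28.636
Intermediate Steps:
s = 27 (s = 9*(1 + 2) = 9*3 = 27)
H(g, p) = (-1 + p - g)/(27 + g) (H(g, p) = (p + (-1 - g))/(g + 27) = (-1 + p - g)/(27 + g))
b(f) = 7/33 - 38*f/165 (b(f) = -(f + ((-1 + f - 1*6)/(27 + 6))*5)/5 = -(f + ((-1 + f - 6)/33)*5)/5 = -(f + ((-7 + f)/33)*5)/5 = -(f + (-7/33 + f/33)*5)/5 = -(f + (-35/33 + 5*f/33))/5 = -(-35/33 + 38*f/33)/5 = 7/33 - 38*f/165)
(Q(-2, 4) - 13)*b(-5) = (4*(-2) - 13)*(7/33 - 38/165*(-5)) = (-8 - 13)*(7/33 + 38/33) = -21*15/11 = -315/11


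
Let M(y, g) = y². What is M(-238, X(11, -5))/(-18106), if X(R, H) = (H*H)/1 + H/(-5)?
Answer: -28322/9053 ≈ -3.1285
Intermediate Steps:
X(R, H) = H² - H/5 (X(R, H) = H²*1 + H*(-⅕) = H² - H/5)
M(-238, X(11, -5))/(-18106) = (-238)²/(-18106) = 56644*(-1/18106) = -28322/9053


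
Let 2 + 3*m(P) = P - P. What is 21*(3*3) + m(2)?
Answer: 565/3 ≈ 188.33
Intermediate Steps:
m(P) = -⅔ (m(P) = -⅔ + (P - P)/3 = -⅔ + (⅓)*0 = -⅔ + 0 = -⅔)
21*(3*3) + m(2) = 21*(3*3) - ⅔ = 21*9 - ⅔ = 189 - ⅔ = 565/3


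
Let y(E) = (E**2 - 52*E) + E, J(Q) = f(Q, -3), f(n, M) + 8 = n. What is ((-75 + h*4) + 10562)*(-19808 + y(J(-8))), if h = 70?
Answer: -201730512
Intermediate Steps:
f(n, M) = -8 + n
J(Q) = -8 + Q
y(E) = E**2 - 51*E
((-75 + h*4) + 10562)*(-19808 + y(J(-8))) = ((-75 + 70*4) + 10562)*(-19808 + (-8 - 8)*(-51 + (-8 - 8))) = ((-75 + 280) + 10562)*(-19808 - 16*(-51 - 16)) = (205 + 10562)*(-19808 - 16*(-67)) = 10767*(-19808 + 1072) = 10767*(-18736) = -201730512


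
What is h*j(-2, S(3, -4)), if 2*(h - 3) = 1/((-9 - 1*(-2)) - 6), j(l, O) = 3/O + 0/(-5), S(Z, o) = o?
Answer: -231/104 ≈ -2.2212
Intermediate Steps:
j(l, O) = 3/O (j(l, O) = 3/O + 0*(-⅕) = 3/O + 0 = 3/O)
h = 77/26 (h = 3 + 1/(2*((-9 - 1*(-2)) - 6)) = 3 + 1/(2*((-9 + 2) - 6)) = 3 + 1/(2*(-7 - 6)) = 3 + (½)/(-13) = 3 + (½)*(-1/13) = 3 - 1/26 = 77/26 ≈ 2.9615)
h*j(-2, S(3, -4)) = 77*(3/(-4))/26 = 77*(3*(-¼))/26 = (77/26)*(-¾) = -231/104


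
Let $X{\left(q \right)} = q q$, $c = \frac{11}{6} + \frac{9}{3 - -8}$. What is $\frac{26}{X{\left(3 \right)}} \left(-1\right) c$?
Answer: $- \frac{2275}{297} \approx -7.6599$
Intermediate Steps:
$c = \frac{175}{66}$ ($c = 11 \cdot \frac{1}{6} + \frac{9}{3 + 8} = \frac{11}{6} + \frac{9}{11} = \frac{175}{66} \approx 2.6515$)
$X{\left(q \right)} = q^{2}$
$\frac{26}{X{\left(3 \right)}} \left(-1\right) c = \frac{26}{3^{2}} \left(-1\right) \frac{175}{66} = \frac{26}{9} \left(-1\right) \frac{175}{66} = \left(- \frac{26}{9}\right) \frac{175}{66} = - \frac{2275}{297}$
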